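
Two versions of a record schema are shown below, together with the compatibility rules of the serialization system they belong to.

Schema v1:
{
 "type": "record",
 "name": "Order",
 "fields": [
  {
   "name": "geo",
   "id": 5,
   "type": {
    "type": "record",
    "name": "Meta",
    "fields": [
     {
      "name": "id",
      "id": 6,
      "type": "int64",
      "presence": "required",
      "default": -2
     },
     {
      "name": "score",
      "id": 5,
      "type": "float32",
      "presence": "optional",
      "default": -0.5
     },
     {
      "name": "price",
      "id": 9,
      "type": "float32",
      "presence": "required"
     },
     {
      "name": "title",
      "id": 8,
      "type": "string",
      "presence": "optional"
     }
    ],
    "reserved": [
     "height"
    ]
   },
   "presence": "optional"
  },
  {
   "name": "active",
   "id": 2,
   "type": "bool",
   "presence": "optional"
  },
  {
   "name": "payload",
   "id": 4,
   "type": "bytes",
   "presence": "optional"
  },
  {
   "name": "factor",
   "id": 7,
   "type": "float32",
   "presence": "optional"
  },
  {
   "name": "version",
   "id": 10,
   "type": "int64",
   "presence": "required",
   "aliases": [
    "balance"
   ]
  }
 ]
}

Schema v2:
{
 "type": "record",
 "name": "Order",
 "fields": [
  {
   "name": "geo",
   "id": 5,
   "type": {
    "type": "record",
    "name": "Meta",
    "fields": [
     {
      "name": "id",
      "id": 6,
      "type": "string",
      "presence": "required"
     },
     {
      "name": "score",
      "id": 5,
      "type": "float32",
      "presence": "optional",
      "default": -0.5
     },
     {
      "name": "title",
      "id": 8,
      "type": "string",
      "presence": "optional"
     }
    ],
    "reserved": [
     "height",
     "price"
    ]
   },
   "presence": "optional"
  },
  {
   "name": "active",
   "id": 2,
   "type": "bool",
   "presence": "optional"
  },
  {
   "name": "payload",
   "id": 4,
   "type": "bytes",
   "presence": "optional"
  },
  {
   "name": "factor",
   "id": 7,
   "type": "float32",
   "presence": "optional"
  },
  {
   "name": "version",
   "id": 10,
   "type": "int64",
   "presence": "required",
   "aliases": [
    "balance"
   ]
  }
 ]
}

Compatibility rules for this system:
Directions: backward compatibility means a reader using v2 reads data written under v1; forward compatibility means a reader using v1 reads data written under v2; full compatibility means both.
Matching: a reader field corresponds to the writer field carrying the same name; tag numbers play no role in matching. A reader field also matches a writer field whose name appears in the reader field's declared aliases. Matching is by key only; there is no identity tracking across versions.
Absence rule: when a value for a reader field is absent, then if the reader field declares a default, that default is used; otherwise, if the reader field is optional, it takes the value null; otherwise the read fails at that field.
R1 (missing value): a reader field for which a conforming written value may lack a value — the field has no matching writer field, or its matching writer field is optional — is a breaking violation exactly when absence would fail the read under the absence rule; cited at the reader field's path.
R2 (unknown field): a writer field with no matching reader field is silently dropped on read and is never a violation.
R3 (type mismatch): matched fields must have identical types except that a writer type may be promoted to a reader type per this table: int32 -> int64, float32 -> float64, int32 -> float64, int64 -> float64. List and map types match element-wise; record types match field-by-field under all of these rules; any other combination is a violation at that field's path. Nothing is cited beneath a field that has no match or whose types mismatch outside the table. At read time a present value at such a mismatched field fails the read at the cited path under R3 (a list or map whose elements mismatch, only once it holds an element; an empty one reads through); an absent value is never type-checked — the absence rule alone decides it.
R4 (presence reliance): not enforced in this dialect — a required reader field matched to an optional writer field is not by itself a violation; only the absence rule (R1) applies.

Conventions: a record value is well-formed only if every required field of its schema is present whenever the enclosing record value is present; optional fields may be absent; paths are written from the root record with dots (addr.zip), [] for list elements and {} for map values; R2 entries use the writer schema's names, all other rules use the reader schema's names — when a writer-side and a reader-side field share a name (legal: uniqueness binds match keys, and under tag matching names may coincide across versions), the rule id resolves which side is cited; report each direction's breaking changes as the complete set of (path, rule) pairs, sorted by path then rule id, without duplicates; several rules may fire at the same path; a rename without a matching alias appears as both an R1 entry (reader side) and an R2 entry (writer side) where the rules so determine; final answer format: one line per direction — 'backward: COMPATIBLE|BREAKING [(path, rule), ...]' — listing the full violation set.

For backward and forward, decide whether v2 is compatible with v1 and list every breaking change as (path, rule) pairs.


each type pair in Order: writer, then reader
backward pass over Order, reader schema v2, writer schema v1:
  writer optional, Meta -> Meta: reader geo maps from writer geo
  writer optional, bool -> bool: reader active maps from writer active
  writer optional, bytes -> bytes: reader payload maps from writer payload
  writer optional, float32 -> float32: reader factor maps from writer factor
  writer required, int64 -> int64: reader version maps from writer version
  writer required, int64 -> string: reader geo.id maps from writer geo.id
  writer optional, float32 -> float32: reader geo.score maps from writer geo.score
  writer optional, string -> string: reader geo.title maps from writer geo.title
  writer geo.price: unknown to reader
  breaking: (geo.id, R3)
  backward on Order therefore BREAKING (1)
forward pass over Order, reader schema v1, writer schema v2:
  writer optional, Meta -> Meta: reader geo maps from writer geo
  writer optional, bool -> bool: reader active maps from writer active
  writer optional, bytes -> bytes: reader payload maps from writer payload
  writer optional, float32 -> float32: reader factor maps from writer factor
  writer required, int64 -> int64: reader version maps from writer version
  writer required, string -> int64: reader geo.id maps from writer geo.id
  writer optional, float32 -> float32: reader geo.score maps from writer geo.score
  geo.price has no writer counterpart
  writer optional, string -> string: reader geo.title maps from writer geo.title
  breaking: (geo.id, R3)
  breaking: (geo.price, R1)
  forward on Order therefore BREAKING (2)

backward: BREAKING [(geo.id, R3)]; forward: BREAKING [(geo.id, R3), (geo.price, R1)]


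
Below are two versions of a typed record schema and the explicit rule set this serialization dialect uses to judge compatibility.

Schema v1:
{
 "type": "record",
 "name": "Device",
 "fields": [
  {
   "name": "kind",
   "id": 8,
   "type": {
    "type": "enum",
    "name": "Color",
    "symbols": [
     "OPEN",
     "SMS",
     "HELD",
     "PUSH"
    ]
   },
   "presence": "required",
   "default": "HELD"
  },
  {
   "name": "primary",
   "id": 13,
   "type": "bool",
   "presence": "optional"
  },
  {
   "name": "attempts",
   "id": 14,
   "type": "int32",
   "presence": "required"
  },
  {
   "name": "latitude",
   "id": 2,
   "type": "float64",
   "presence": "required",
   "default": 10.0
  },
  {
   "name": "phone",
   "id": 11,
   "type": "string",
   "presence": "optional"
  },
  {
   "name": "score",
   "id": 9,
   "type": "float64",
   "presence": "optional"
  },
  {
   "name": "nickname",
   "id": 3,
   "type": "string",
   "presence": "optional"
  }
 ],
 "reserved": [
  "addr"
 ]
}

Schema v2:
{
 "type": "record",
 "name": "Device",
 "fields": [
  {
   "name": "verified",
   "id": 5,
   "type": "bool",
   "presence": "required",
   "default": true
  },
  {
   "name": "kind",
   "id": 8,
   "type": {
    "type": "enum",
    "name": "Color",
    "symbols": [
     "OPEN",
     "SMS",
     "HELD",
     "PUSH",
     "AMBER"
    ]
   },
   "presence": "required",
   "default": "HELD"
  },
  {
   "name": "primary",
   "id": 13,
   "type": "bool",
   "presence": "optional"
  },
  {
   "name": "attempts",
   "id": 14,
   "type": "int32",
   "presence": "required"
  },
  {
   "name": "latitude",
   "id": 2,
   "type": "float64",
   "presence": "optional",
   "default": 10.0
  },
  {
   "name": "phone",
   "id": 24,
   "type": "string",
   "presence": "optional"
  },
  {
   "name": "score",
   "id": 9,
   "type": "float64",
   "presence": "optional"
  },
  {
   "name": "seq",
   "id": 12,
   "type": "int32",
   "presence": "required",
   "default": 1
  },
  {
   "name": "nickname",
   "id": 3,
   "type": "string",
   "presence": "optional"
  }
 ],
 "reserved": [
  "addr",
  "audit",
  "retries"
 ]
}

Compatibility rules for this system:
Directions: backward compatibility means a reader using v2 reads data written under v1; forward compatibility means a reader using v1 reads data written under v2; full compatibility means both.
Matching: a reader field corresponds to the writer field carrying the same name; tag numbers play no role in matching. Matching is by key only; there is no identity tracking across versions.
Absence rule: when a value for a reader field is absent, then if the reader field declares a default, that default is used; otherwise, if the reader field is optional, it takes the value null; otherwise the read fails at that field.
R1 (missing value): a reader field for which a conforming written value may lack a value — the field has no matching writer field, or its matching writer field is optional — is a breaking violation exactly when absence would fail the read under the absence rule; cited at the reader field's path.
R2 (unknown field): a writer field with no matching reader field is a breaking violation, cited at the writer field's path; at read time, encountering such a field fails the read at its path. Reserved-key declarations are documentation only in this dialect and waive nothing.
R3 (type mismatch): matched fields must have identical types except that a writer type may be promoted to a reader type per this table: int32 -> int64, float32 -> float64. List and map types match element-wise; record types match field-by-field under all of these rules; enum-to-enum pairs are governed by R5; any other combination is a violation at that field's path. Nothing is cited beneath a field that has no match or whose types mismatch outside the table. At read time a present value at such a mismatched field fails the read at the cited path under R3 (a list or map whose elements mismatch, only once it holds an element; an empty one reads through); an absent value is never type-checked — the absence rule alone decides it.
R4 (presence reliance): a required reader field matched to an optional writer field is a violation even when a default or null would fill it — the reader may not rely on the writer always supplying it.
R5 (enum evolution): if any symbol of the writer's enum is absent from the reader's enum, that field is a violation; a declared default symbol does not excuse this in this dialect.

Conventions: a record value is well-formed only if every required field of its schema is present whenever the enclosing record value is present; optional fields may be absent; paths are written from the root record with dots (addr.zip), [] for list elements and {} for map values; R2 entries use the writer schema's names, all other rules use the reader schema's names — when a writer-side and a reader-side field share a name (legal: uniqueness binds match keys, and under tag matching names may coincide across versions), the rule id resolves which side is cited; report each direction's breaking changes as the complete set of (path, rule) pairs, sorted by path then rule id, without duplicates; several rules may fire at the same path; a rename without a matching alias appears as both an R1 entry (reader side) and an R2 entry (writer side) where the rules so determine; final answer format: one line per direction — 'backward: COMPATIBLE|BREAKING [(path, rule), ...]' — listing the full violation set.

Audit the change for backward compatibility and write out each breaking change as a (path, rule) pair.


backward: COMPATIBLE []

in Device below, arrows point writer -> reader
backward on Device — v2 reading data written by v1:
  no writer field matches reader verified
  writer required, Color -> Color: reader kind maps from writer kind
  writer optional, bool -> bool: reader primary maps from writer primary
  writer required, int32 -> int32: reader attempts maps from writer attempts
  writer required, float64 -> float64: reader latitude maps from writer latitude
  writer optional, string -> string: reader phone maps from writer phone
  writer optional, float64 -> float64: reader score maps from writer score
  no writer field matches reader seq
  writer optional, string -> string: reader nickname maps from writer nickname
  => backward verdict for Device: COMPATIBLE, no violations
the other Device changes do not affect what is asked:
  added field seq to record Device: required int32, tag 12, default 1 (in v2 it sits immediately before nickname) -> fires only in the forward direction of Device, which is not asked here
  enum Color (field kind in record Device): symbol AMBER added -> fires only in the forward direction of Device, which is not asked here
  field latitude in record Device: required changed to optional -> fires only in the forward direction of Device, which is not asked here
  added field verified to record Device: required bool, tag 5, default true (in v2 it sits immediately before kind) -> fires only in the forward direction of Device, which is not asked here
  field phone in record Device: tag 11 changed to 24 -> inert for the asked Device verdict: nothing fires


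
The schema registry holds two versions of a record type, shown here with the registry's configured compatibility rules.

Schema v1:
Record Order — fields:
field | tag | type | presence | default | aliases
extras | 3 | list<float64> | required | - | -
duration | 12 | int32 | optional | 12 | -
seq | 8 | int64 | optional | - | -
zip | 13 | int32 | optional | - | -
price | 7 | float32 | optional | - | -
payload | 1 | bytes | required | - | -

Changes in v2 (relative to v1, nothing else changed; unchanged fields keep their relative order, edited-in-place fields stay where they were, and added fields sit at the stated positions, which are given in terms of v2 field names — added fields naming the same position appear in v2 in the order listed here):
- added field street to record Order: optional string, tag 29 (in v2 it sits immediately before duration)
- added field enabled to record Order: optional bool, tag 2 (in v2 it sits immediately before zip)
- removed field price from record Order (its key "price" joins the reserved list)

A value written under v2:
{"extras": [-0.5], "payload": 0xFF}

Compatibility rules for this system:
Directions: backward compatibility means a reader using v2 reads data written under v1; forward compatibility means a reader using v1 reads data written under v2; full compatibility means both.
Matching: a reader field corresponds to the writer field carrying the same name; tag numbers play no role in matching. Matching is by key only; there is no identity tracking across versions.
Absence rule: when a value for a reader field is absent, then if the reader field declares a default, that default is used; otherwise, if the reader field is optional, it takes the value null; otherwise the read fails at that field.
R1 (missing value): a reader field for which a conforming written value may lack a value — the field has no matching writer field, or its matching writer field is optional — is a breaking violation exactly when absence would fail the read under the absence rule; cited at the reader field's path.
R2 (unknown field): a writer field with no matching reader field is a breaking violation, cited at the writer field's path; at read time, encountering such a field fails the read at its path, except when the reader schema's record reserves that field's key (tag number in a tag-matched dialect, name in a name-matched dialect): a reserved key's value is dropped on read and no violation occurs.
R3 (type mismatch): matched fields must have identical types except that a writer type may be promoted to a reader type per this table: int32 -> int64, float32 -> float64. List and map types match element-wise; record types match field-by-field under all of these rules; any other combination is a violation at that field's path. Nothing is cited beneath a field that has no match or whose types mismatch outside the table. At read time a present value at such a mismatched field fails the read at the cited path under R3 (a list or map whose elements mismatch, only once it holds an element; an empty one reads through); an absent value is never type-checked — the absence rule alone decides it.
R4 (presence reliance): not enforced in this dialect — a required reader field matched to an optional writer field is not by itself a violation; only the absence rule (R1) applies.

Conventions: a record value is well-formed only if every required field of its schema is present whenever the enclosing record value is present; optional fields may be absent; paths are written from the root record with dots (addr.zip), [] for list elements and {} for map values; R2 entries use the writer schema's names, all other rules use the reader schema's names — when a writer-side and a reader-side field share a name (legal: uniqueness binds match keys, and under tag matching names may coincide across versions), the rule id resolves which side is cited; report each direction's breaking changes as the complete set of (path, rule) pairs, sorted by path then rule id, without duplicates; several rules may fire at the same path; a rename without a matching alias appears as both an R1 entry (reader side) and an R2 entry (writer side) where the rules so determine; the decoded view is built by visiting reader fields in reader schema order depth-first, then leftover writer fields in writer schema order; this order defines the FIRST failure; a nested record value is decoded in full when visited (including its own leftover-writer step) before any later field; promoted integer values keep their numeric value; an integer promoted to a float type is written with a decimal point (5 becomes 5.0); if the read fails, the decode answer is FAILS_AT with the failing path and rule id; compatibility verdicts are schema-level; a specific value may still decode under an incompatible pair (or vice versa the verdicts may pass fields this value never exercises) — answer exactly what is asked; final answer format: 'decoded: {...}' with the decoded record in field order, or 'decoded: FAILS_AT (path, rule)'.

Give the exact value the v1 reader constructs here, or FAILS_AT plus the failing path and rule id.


the writer's type comes first in each Order pair
decode walk for Order under reader schema v1:
  extras := [-0.5]
  duration := 12 (no value, default fills)
  seq := null (not supplied -> null)
  zip := null (not supplied -> null)
  price := null (not supplied -> null)
  payload := 0xFF
  => decoded: {"extras": [-0.5], "duration": 12, "seq": null, "zip": null, "price": null, "payload": 0xFF}
remaining Order differences; none change what is asked:
  added field street to record Order: optional string, tag 29 (in v2 it sits immediately before duration) -> schema-level compatibility only; this Order value's decode is unchanged
  added field enabled to record Order: optional bool, tag 2 (in v2 it sits immediately before zip) -> schema-level compatibility only; this Order value's decode is unchanged
  removed field price from record Order (its key "price" joins the reserved list) -> triggers nothing under the printed rules; the Order answer is the same either way

decoded: {"extras": [-0.5], "duration": 12, "seq": null, "zip": null, "price": null, "payload": 0xFF}


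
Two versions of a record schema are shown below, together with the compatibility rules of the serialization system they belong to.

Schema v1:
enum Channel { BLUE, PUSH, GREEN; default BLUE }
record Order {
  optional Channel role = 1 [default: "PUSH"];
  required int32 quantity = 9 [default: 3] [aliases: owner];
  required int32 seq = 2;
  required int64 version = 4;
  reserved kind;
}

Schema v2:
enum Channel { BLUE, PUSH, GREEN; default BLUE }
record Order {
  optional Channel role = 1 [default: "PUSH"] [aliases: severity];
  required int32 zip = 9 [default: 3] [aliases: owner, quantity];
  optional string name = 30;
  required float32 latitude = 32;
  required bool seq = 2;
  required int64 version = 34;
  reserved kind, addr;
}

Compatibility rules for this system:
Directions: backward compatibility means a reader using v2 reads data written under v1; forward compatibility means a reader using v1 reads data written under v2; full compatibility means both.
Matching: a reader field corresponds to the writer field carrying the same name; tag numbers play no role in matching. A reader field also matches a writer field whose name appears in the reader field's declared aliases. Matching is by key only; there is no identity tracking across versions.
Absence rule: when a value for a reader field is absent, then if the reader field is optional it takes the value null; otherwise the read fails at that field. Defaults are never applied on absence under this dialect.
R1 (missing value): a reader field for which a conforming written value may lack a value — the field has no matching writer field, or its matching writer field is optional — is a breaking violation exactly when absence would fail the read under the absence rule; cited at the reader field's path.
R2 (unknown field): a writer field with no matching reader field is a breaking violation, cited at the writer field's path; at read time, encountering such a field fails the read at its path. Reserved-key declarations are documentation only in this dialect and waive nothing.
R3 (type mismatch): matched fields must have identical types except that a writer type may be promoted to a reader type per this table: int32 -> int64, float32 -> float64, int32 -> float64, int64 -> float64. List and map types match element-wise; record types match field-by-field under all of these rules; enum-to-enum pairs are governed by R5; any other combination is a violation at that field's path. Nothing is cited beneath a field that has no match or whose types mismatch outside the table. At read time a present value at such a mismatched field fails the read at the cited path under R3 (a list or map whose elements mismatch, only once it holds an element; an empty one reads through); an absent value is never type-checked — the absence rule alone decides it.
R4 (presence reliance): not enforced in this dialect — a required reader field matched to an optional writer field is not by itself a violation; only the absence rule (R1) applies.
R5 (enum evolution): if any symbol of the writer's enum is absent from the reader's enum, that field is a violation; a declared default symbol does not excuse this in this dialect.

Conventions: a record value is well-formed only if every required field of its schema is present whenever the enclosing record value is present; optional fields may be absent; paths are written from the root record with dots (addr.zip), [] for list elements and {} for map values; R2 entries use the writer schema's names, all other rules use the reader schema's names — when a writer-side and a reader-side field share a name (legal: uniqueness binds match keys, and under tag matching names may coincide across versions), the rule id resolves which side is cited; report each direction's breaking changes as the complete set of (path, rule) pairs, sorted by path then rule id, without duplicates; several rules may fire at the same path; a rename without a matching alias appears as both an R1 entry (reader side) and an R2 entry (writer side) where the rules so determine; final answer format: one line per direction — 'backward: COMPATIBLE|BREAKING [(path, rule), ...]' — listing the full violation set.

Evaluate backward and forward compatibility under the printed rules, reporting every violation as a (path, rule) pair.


backward: BREAKING [(latitude, R1), (seq, R3)]; forward: BREAKING [(latitude, R2), (name, R2), (quantity, R1), (seq, R3), (zip, R2)]

each type pair in Order: writer, then reader
checking backward for Order: reader v2 against writer v1:
  role: Channel -> Channel, writer optional; from role
  zip: int32 -> int32, writer required; from quantity
  name has no writer counterpart
  latitude has no writer counterpart
  seq: int32 -> bool, writer required; from seq
  version: int64 -> int64, writer required; from version
  breaking: (latitude, R1)
  breaking: (seq, R3)
  backward on Order therefore BREAKING (2)
checking forward for Order: reader v1 against writer v2:
  role: Channel -> Channel, writer optional; from role
  quantity has no writer counterpart
  seq: bool -> int32, writer required; from seq
  version: int64 -> int64, writer required; from version
  leftover writer field: zip
  leftover writer field: name
  leftover writer field: latitude
  breaking: (latitude, R2)
  breaking: (name, R2)
  breaking: (quantity, R1)
  breaking: (seq, R3)
  breaking: (zip, R2)
  forward on Order therefore BREAKING (5)


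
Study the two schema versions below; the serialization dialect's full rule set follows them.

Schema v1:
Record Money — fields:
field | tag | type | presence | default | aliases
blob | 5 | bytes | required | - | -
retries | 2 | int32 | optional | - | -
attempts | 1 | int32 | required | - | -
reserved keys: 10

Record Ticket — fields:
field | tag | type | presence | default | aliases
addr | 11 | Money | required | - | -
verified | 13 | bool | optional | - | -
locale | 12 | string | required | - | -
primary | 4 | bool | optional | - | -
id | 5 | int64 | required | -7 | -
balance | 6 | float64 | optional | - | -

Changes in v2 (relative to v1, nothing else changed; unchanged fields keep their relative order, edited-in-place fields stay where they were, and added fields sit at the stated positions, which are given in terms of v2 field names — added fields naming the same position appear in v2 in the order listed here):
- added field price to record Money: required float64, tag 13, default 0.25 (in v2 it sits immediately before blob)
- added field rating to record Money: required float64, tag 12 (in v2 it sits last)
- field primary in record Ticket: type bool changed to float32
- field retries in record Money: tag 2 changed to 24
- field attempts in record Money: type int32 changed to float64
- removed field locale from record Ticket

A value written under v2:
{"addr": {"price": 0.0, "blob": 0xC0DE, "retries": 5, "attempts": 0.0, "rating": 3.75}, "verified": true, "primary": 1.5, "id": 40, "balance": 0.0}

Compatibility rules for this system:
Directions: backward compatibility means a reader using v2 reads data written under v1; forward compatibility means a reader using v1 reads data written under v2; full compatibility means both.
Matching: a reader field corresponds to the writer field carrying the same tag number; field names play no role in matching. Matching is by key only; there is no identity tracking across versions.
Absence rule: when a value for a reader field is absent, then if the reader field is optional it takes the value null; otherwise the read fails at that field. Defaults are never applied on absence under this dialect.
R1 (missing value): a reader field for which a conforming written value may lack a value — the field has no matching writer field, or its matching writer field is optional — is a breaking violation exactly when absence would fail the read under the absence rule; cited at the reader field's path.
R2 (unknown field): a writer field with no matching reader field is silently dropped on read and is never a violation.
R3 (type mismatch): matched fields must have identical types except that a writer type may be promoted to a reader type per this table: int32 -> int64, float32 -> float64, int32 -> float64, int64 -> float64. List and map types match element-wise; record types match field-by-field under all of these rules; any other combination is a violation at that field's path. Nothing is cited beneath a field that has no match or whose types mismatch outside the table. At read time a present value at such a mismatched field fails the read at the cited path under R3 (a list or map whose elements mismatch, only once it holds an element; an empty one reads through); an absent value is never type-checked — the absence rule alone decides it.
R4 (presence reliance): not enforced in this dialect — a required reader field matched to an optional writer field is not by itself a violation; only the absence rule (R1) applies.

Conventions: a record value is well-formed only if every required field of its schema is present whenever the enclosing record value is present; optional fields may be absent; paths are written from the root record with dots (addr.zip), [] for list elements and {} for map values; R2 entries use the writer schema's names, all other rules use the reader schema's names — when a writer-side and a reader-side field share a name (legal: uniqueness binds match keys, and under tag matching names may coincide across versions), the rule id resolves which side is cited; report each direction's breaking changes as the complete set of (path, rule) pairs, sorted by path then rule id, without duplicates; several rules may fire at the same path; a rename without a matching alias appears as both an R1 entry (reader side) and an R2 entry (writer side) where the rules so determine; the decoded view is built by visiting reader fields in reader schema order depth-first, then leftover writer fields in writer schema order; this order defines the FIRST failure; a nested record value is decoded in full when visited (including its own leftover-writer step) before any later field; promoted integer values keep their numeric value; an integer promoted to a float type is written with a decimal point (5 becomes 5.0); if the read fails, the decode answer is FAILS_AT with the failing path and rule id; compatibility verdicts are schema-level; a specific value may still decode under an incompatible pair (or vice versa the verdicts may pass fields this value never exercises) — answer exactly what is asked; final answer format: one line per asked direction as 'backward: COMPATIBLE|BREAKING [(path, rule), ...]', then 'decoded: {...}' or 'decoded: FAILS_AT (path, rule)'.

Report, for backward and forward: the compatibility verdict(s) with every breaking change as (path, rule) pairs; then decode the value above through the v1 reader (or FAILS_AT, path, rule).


arrows below run writer -> reader for Ticket
backward pass over Ticket, reader schema v2, writer schema v1:
  Money -> Money, writer required: addr aligns to addr
  bool -> bool, writer optional: verified aligns to verified
  bool -> float32, writer optional: primary aligns to primary
  int64 -> int64, writer required: id aligns to id
  float64 -> float64, writer optional: balance aligns to balance
  writer locale: unknown to reader
  addr.price: no writer-side match
  bytes -> bytes, writer required: addr.blob aligns to addr.blob
  addr.retries: no writer-side match
  int32 -> float64, writer required: addr.attempts aligns to addr.attempts
  addr.rating: no writer-side match
  writer addr.retries: unknown to reader
  breaking: (addr.price, R1)
  breaking: (addr.rating, R1)
  breaking: (primary, R3)
  backward on Ticket therefore BREAKING (3)
forward pass over Ticket, reader schema v1, writer schema v2:
  Money -> Money, writer required: addr aligns to addr
  bool -> bool, writer optional: verified aligns to verified
  locale: no writer-side match
  float32 -> bool, writer optional: primary aligns to primary
  int64 -> int64, writer required: id aligns to id
  float64 -> float64, writer optional: balance aligns to balance
  bytes -> bytes, writer required: addr.blob aligns to addr.blob
  addr.retries: no writer-side match
  float64 -> int32, writer required: addr.attempts aligns to addr.attempts
  writer addr.price: unknown to reader
  writer addr.retries: unknown to reader
  writer addr.rating: unknown to reader
  breaking: (addr.attempts, R3)
  breaking: (locale, R1)
  breaking: (primary, R3)
  forward on Ticket therefore BREAKING (3)
decode walk for Ticket under reader schema v1:
  addr.blob := 0xC0DE
  addr.retries := null (not supplied -> null)
  read fails at addr.attempts under R3
  => FAILS_AT (addr.attempts, R3)

backward: BREAKING [(addr.price, R1), (addr.rating, R1), (primary, R3)]; forward: BREAKING [(addr.attempts, R3), (locale, R1), (primary, R3)]; decoded: FAILS_AT (addr.attempts, R3)


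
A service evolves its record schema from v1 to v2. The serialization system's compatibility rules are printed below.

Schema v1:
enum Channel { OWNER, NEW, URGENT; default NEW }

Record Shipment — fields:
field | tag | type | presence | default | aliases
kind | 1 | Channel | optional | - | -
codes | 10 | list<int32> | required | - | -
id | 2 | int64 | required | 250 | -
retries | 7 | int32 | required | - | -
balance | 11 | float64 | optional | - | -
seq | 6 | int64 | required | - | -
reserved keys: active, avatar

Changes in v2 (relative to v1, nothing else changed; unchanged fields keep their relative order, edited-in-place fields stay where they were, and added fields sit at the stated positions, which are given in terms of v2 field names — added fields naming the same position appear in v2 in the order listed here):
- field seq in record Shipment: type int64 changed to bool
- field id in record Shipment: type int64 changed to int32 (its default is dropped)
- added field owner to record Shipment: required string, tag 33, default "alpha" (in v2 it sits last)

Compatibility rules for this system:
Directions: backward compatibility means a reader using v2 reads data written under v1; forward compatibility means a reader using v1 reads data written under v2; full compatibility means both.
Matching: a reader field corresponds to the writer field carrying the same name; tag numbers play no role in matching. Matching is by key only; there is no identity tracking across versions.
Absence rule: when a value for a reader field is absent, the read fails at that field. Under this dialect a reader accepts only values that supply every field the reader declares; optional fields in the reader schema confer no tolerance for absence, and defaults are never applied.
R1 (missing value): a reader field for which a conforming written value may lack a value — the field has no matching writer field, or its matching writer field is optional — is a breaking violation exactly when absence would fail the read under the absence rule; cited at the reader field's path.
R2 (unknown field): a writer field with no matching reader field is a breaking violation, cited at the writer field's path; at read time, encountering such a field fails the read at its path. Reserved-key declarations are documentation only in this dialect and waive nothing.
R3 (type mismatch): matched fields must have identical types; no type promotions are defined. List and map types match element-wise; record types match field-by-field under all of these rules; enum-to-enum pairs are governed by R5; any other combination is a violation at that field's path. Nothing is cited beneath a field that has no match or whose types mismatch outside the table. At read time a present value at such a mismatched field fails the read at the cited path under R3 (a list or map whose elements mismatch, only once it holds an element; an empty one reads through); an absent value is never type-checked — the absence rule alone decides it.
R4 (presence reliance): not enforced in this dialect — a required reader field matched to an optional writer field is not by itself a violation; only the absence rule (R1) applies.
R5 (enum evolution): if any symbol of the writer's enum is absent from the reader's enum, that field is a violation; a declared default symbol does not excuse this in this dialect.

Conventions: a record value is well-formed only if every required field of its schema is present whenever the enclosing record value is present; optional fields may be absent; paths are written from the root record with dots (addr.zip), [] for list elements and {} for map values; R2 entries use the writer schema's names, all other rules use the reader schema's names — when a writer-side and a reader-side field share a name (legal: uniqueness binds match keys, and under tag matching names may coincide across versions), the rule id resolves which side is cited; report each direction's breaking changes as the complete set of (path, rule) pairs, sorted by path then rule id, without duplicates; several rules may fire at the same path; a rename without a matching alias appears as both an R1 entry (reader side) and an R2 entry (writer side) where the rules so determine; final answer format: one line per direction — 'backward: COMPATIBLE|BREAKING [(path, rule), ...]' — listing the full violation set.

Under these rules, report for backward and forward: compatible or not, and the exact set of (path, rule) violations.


backward: BREAKING [(balance, R1), (id, R3), (kind, R1), (owner, R1), (seq, R3)]; forward: BREAKING [(balance, R1), (id, R3), (kind, R1), (owner, R2), (seq, R3)]

arrows below run writer -> reader for Shipment
backward on Shipment — v2 reading data written by v1:
  writer optional, Channel -> Channel: reader kind maps from writer kind
  writer required, list<int32> -> list<int32>: reader codes maps from writer codes
  writer required, int64 -> int32: reader id maps from writer id
  writer required, int32 -> int32: reader retries maps from writer retries
  writer optional, float64 -> float64: reader balance maps from writer balance
  writer required, int64 -> bool: reader seq maps from writer seq
  no writer field matches reader owner
  R1 fires at balance
  R3 fires at id
  R1 fires at kind
  R1 fires at owner
  R3 fires at seq
  backward on Shipment therefore BREAKING (5)
forward on Shipment — v1 reading data written by v2:
  writer optional, Channel -> Channel: reader kind maps from writer kind
  writer required, list<int32> -> list<int32>: reader codes maps from writer codes
  writer required, int32 -> int64: reader id maps from writer id
  writer required, int32 -> int32: reader retries maps from writer retries
  writer optional, float64 -> float64: reader balance maps from writer balance
  writer required, bool -> int64: reader seq maps from writer seq
  leftover writer field: owner
  R1 fires at balance
  R3 fires at id
  R1 fires at kind
  R2 fires at owner
  R3 fires at seq
  forward on Shipment therefore BREAKING (5)


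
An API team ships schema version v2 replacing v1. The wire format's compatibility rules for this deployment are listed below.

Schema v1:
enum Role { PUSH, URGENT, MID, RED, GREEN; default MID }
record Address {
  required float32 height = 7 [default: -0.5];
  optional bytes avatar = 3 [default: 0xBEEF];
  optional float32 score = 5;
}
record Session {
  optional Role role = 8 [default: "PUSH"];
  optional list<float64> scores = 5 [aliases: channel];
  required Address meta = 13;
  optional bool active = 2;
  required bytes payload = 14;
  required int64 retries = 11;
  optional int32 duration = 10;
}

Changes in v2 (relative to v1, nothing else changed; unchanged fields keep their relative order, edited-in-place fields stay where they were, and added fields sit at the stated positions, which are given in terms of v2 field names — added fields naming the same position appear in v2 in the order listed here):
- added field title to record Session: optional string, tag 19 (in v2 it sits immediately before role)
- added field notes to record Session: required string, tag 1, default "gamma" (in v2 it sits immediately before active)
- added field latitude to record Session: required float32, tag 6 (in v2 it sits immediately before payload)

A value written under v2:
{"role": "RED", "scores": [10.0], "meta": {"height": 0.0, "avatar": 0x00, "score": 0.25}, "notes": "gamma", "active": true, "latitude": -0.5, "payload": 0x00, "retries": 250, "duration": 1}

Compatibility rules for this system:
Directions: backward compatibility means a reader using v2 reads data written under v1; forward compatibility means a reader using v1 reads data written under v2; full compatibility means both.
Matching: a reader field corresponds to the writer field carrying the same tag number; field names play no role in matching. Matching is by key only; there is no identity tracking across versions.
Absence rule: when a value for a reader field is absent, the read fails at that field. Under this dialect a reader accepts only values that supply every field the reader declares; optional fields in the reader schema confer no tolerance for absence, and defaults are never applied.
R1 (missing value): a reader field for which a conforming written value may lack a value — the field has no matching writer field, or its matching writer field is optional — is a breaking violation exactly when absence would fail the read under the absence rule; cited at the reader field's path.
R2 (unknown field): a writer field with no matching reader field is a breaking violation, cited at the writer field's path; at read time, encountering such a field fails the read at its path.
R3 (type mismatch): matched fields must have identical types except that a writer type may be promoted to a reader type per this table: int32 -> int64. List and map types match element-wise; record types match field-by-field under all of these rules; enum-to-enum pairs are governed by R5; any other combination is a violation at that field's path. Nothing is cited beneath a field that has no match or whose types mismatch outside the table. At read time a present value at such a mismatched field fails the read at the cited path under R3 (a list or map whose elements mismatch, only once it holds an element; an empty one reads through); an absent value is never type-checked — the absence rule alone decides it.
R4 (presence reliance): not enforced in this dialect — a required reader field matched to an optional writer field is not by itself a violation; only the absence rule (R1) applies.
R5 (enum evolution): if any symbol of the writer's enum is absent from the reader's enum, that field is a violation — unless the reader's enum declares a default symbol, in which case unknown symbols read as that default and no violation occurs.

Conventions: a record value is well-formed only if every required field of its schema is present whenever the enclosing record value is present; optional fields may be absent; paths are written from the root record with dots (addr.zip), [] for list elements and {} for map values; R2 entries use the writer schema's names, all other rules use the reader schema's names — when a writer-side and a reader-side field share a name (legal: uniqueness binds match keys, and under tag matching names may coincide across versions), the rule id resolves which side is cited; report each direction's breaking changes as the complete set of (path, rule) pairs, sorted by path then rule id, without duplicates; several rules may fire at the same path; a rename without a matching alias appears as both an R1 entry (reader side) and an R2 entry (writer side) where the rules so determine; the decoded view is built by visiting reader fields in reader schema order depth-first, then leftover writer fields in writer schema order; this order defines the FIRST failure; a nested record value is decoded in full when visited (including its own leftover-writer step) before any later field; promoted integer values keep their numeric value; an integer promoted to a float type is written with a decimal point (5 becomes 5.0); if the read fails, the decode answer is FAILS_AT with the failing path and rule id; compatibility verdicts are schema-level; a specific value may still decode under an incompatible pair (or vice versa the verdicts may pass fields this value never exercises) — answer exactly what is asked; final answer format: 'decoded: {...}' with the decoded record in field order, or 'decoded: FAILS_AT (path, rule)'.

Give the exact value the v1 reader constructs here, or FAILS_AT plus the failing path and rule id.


the writer's type comes first in each Session pair
decoding the Session value with the v1 reader:
  role := "RED"
  scores := [10.0]
  meta.height := 0.0
  meta.avatar := 0x00
  meta.score := 0.25
  active := true
  payload := 0x00
  retries := 250
  duration := 1
  read fails at notes under R2 (unknown field)
  => FAILS_AT (notes, R2)
diffs on Session not affecting the asked answer:
  added field title to record Session: optional string, tag 19 (in v2 it sits immediately before role) -> affects the rule determinations only; this particular Session value decodes identically
  added field latitude to record Session: required float32, tag 6 (in v2 it sits immediately before payload) -> affects the rule determinations only; this particular Session value decodes identically

decoded: FAILS_AT (notes, R2)
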